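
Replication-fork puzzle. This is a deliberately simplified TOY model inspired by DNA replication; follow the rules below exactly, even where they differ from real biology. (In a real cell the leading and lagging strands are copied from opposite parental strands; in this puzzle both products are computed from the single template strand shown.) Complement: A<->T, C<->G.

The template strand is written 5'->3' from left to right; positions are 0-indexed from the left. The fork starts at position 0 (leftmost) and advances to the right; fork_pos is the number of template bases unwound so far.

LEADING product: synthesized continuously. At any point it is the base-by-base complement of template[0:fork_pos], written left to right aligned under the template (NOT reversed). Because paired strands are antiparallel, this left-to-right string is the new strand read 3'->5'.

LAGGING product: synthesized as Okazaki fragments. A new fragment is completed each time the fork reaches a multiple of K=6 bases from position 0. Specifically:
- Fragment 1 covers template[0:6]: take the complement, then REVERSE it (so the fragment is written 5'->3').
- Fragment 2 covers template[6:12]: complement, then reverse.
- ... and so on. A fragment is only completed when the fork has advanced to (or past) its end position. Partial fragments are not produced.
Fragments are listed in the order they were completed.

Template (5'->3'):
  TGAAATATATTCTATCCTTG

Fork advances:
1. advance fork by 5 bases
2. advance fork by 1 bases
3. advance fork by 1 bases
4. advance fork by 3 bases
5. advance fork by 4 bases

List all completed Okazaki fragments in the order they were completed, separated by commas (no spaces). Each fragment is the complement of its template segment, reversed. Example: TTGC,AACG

Step 1: advance 5 -> fork_pos = 0 + 5 = 5. Next multiple of 6 is 6 (not reached); still 0 fragment(s).
Step 2: advance 1 -> fork_pos = 5 + 1 = 6. Reached multiple(s) of 6: 6 -> fragment 1 completed (1 total).
Step 3: advance 1 -> fork_pos = 6 + 1 = 7. Next multiple of 6 is 12 (not reached); still 1 fragment(s).
Step 4: advance 3 -> fork_pos = 7 + 3 = 10. Next multiple of 6 is 12 (not reached); still 1 fragment(s).
Step 5: advance 4 -> fork_pos = 10 + 4 = 14. Reached multiple(s) of 6: 12 -> fragment 2 completed (2 total).
Final fork_pos = 14, so 2 fragment(s) are complete. Build each: template segment -> complement -> reverse.
Fragment 1: template[0:6] = TGAAAT -> complement ACTTTA -> reversed ATTTCA
Fragment 2: template[6:12] = ATATTC -> complement TATAAG -> reversed GAATAT

Answer: ATTTCA,GAATAT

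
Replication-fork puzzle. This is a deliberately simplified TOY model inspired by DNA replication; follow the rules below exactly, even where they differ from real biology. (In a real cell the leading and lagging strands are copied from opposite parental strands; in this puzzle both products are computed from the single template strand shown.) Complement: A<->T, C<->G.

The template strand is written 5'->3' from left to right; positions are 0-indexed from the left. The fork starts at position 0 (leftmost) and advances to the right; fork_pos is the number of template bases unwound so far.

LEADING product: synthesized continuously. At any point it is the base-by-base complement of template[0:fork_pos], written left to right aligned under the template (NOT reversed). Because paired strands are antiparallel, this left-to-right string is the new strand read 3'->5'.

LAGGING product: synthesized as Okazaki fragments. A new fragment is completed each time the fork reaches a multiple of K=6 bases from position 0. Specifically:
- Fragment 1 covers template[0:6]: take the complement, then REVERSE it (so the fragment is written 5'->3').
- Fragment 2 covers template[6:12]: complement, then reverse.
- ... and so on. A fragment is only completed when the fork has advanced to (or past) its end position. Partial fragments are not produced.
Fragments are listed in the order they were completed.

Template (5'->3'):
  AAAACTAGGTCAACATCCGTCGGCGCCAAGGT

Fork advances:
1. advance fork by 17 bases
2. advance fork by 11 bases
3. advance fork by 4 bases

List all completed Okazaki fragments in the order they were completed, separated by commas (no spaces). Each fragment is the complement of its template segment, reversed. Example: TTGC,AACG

Answer: AGTTTT,TGACCT,GGATGT,GCCGAC,CTTGGC

Derivation:
Step 1: advance 17 -> fork_pos = 0 + 17 = 17. Reached multiple(s) of 6: 6, 12 -> fragments 1-2 completed (2 total).
Step 2: advance 11 -> fork_pos = 17 + 11 = 28. Reached multiple(s) of 6: 18, 24 -> fragments 3-4 completed (4 total).
Step 3: advance 4 -> fork_pos = 28 + 4 = 32. Reached multiple(s) of 6: 30 -> fragment 5 completed (5 total).
Final fork_pos = 32, so 5 fragment(s) are complete. Build each: template segment -> complement -> reverse.
Fragment 1: template[0:6] = AAAACT -> complement TTTTGA -> reversed AGTTTT
Fragment 2: template[6:12] = AGGTCA -> complement TCCAGT -> reversed TGACCT
Fragment 3: template[12:18] = ACATCC -> complement TGTAGG -> reversed GGATGT
Fragment 4: template[18:24] = GTCGGC -> complement CAGCCG -> reversed GCCGAC
Fragment 5: template[24:30] = GCCAAG -> complement CGGTTC -> reversed CTTGGC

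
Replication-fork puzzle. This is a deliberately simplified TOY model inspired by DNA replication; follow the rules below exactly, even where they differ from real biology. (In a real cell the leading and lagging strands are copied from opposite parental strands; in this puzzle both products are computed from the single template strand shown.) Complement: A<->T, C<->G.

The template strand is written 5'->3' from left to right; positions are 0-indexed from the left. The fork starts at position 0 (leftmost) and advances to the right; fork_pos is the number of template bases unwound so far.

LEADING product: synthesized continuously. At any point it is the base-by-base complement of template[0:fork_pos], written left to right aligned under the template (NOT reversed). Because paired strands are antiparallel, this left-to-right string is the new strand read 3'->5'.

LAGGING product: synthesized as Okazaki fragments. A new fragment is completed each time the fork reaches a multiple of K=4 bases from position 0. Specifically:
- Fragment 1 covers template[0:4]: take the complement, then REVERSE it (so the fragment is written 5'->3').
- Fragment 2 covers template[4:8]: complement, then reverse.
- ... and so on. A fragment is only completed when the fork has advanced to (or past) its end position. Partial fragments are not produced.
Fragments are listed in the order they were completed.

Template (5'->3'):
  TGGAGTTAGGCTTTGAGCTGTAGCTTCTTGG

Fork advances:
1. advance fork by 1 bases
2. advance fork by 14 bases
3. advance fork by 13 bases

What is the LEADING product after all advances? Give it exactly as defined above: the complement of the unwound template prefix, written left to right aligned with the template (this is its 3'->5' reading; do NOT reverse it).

Answer: ACCTCAATCCGAAACTCGACATCGAAGA

Derivation:
Step 1: advance 1 -> fork_pos = 0 + 1 = 1.
Step 2: advance 14 -> fork_pos = 1 + 14 = 15.
Step 3: advance 13 -> fork_pos = 15 + 13 = 28.
Unwound prefix: template[0:28] = TGGAGTTAGGCTTTGAGCTGTAGCTTCT
Complement it base by base (A<->T, C<->G), keeping left-to-right order:
  [0:5] TGGAG -> ACCTC
  [5:10] TTAGG -> AATCC
  [10:15] CTTTG -> GAAAC
  [15:20] AGCTG -> TCGAC
  [20:25] TAGCT -> ATCGA
  [25:28] TCT -> AGA
Concatenate: ACCTCAATCCGAAACTCGACATCGAAGA (length 28; written aligned with the template, i.e. 3'->5').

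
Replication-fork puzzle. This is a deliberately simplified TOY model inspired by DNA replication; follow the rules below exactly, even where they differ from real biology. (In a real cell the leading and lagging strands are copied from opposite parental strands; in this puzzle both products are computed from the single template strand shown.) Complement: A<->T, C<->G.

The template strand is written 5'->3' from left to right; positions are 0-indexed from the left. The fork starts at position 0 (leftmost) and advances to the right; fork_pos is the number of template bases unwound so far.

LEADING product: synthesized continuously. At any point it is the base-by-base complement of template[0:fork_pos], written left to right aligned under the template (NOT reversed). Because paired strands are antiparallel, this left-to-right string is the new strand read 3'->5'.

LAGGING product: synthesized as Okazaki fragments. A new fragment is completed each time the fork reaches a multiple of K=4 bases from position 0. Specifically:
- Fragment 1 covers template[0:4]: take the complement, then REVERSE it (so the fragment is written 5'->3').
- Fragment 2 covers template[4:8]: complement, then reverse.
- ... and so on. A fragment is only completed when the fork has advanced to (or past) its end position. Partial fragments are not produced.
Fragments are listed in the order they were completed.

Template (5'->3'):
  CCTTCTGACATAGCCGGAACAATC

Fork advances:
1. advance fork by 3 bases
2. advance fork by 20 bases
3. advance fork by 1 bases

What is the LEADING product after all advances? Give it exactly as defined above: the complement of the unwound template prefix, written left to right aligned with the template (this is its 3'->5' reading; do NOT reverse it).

Step 1: advance 3 -> fork_pos = 0 + 3 = 3.
Step 2: advance 20 -> fork_pos = 3 + 20 = 23.
Step 3: advance 1 -> fork_pos = 23 + 1 = 24.
Unwound prefix: template[0:24] = CCTTCTGACATAGCCGGAACAATC
Complement it base by base (A<->T, C<->G), keeping left-to-right order:
  [0:5] CCTTC -> GGAAG
  [5:10] TGACA -> ACTGT
  [10:15] TAGCC -> ATCGG
  [15:20] GGAAC -> CCTTG
  [20:24] AATC -> TTAG
Concatenate: GGAAGACTGTATCGGCCTTGTTAG (length 24; written aligned with the template, i.e. 3'->5').

Answer: GGAAGACTGTATCGGCCTTGTTAG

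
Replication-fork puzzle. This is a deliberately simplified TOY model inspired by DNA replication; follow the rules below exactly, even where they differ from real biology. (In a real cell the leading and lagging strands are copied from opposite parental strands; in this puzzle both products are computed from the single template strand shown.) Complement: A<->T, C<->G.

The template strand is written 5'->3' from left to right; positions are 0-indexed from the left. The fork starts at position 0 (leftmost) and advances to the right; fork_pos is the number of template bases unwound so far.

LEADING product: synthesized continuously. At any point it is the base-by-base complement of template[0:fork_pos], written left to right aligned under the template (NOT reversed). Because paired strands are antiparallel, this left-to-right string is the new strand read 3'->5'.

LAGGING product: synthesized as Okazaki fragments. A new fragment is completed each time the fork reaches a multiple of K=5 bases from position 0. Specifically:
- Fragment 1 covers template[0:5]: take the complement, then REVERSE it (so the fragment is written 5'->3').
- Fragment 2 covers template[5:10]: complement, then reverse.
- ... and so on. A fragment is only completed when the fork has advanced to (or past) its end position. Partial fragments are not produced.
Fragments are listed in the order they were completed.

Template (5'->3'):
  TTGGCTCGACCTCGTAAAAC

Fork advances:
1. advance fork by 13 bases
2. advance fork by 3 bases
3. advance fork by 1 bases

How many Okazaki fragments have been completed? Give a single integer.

Answer: 3

Derivation:
Step 1: advance 13 -> fork_pos = 0 + 13 = 13. Reached multiple(s) of 5: 5, 10 -> fragments 1-2 completed (2 total).
Step 2: advance 3 -> fork_pos = 13 + 3 = 16. Reached multiple(s) of 5: 15 -> fragment 3 completed (3 total).
Step 3: advance 1 -> fork_pos = 16 + 1 = 17. Next multiple of 5 is 20 (not reached); still 3 fragment(s).
Check: final fork_pos = 17; the multiples of 5 that are <= 17 are 5..15 -> 17 // 5 = 3 completed fragment(s).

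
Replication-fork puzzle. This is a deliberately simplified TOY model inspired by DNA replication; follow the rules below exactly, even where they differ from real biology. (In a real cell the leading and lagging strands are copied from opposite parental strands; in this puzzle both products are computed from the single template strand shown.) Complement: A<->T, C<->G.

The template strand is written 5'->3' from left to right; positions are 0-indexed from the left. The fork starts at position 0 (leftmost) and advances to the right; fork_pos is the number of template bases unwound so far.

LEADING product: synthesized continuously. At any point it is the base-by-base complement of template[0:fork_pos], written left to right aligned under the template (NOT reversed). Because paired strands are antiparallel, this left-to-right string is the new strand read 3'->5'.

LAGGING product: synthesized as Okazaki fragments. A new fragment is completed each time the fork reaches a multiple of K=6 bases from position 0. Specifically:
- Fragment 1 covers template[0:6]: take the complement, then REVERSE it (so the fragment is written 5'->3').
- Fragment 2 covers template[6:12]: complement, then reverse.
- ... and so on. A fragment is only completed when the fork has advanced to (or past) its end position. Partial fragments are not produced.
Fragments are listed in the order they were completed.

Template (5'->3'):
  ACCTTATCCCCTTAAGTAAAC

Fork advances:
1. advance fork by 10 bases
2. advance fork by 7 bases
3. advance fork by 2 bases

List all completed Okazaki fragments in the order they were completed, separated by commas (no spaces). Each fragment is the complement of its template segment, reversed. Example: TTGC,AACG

Answer: TAAGGT,AGGGGA,TACTTA

Derivation:
Step 1: advance 10 -> fork_pos = 0 + 10 = 10. Reached multiple(s) of 6: 6 -> fragment 1 completed (1 total).
Step 2: advance 7 -> fork_pos = 10 + 7 = 17. Reached multiple(s) of 6: 12 -> fragment 2 completed (2 total).
Step 3: advance 2 -> fork_pos = 17 + 2 = 19. Reached multiple(s) of 6: 18 -> fragment 3 completed (3 total).
Final fork_pos = 19, so 3 fragment(s) are complete. Build each: template segment -> complement -> reverse.
Fragment 1: template[0:6] = ACCTTA -> complement TGGAAT -> reversed TAAGGT
Fragment 2: template[6:12] = TCCCCT -> complement AGGGGA -> reversed AGGGGA
Fragment 3: template[12:18] = TAAGTA -> complement ATTCAT -> reversed TACTTA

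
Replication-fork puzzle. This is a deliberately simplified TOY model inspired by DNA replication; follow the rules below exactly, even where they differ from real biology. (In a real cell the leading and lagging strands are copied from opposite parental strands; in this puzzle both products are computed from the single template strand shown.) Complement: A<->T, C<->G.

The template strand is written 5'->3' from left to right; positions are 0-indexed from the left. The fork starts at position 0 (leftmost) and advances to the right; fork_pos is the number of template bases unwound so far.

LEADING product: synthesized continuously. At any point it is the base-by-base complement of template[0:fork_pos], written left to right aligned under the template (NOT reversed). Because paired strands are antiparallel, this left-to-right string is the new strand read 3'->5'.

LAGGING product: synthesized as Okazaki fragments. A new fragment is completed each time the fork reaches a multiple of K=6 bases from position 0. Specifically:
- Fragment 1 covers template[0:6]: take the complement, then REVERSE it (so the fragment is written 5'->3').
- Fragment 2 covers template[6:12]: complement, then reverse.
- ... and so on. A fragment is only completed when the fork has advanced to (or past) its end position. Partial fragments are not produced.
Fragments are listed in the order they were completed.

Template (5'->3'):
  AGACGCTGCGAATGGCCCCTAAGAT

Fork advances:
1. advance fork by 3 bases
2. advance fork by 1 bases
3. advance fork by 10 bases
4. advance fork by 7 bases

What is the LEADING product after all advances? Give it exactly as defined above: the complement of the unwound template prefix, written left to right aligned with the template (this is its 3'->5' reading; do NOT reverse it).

Step 1: advance 3 -> fork_pos = 0 + 3 = 3.
Step 2: advance 1 -> fork_pos = 3 + 1 = 4.
Step 3: advance 10 -> fork_pos = 4 + 10 = 14.
Step 4: advance 7 -> fork_pos = 14 + 7 = 21.
Unwound prefix: template[0:21] = AGACGCTGCGAATGGCCCCTA
Complement it base by base (A<->T, C<->G), keeping left-to-right order:
  [0:5] AGACG -> TCTGC
  [5:10] CTGCG -> GACGC
  [10:15] AATGG -> TTACC
  [15:20] CCCCT -> GGGGA
  [20:21] A -> T
Concatenate: TCTGCGACGCTTACCGGGGAT (length 21; written aligned with the template, i.e. 3'->5').

Answer: TCTGCGACGCTTACCGGGGAT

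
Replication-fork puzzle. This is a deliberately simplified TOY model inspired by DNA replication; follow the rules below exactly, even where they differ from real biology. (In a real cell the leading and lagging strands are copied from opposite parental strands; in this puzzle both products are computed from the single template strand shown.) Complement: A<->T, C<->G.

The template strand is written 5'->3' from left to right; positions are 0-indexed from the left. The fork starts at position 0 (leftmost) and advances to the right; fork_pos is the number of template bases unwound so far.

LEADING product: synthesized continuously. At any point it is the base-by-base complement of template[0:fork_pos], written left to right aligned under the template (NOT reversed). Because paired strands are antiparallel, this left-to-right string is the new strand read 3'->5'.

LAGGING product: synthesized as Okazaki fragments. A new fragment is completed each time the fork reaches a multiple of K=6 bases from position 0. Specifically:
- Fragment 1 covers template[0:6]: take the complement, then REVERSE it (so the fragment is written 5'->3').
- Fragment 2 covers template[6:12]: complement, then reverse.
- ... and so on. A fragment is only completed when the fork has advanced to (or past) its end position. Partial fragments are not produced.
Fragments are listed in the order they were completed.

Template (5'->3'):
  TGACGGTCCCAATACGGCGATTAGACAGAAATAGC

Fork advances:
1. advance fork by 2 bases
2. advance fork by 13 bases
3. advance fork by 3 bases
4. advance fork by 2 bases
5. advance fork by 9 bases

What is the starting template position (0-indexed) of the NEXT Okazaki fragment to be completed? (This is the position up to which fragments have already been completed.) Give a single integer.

Step 1: advance 2 -> fork_pos = 0 + 2 = 2. Next multiple of 6 is 6 (not reached); still 0 fragment(s).
Step 2: advance 13 -> fork_pos = 2 + 13 = 15. Reached multiple(s) of 6: 6, 12 -> fragments 1-2 completed (2 total).
Step 3: advance 3 -> fork_pos = 15 + 3 = 18. Reached multiple(s) of 6: 18 -> fragment 3 completed (3 total).
Step 4: advance 2 -> fork_pos = 18 + 2 = 20. Next multiple of 6 is 24 (not reached); still 3 fragment(s).
Step 5: advance 9 -> fork_pos = 20 + 9 = 29. Reached multiple(s) of 6: 24 -> fragment 4 completed (4 total).
4 fragment(s) completed, covering template[0:24] (4 x 6 = 24). The next fragment, fragment 5, covers template[24:30], so it starts at position 24.

Answer: 24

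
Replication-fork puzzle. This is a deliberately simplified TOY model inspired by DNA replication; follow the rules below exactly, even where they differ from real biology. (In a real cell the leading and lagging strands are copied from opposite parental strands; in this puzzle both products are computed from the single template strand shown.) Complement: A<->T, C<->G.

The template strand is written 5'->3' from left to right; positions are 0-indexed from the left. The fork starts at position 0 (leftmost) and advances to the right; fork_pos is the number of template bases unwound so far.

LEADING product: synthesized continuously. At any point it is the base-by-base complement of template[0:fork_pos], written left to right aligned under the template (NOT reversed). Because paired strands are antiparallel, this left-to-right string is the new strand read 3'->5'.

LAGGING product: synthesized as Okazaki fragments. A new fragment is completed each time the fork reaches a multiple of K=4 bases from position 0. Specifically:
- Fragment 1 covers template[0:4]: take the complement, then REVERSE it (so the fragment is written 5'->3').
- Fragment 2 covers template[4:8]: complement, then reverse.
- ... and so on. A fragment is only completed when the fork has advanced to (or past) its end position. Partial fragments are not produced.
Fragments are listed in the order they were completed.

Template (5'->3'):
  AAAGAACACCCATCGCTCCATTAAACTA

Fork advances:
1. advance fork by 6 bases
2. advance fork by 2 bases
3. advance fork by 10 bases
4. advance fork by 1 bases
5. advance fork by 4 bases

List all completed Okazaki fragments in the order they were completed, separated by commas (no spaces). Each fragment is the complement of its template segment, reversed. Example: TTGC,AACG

Answer: CTTT,TGTT,TGGG,GCGA,TGGA

Derivation:
Step 1: advance 6 -> fork_pos = 0 + 6 = 6. Reached multiple(s) of 4: 4 -> fragment 1 completed (1 total).
Step 2: advance 2 -> fork_pos = 6 + 2 = 8. Reached multiple(s) of 4: 8 -> fragment 2 completed (2 total).
Step 3: advance 10 -> fork_pos = 8 + 10 = 18. Reached multiple(s) of 4: 12, 16 -> fragments 3-4 completed (4 total).
Step 4: advance 1 -> fork_pos = 18 + 1 = 19. Next multiple of 4 is 20 (not reached); still 4 fragment(s).
Step 5: advance 4 -> fork_pos = 19 + 4 = 23. Reached multiple(s) of 4: 20 -> fragment 5 completed (5 total).
Final fork_pos = 23, so 5 fragment(s) are complete. Build each: template segment -> complement -> reverse.
Fragment 1: template[0:4] = AAAG -> complement TTTC -> reversed CTTT
Fragment 2: template[4:8] = AACA -> complement TTGT -> reversed TGTT
Fragment 3: template[8:12] = CCCA -> complement GGGT -> reversed TGGG
Fragment 4: template[12:16] = TCGC -> complement AGCG -> reversed GCGA
Fragment 5: template[16:20] = TCCA -> complement AGGT -> reversed TGGA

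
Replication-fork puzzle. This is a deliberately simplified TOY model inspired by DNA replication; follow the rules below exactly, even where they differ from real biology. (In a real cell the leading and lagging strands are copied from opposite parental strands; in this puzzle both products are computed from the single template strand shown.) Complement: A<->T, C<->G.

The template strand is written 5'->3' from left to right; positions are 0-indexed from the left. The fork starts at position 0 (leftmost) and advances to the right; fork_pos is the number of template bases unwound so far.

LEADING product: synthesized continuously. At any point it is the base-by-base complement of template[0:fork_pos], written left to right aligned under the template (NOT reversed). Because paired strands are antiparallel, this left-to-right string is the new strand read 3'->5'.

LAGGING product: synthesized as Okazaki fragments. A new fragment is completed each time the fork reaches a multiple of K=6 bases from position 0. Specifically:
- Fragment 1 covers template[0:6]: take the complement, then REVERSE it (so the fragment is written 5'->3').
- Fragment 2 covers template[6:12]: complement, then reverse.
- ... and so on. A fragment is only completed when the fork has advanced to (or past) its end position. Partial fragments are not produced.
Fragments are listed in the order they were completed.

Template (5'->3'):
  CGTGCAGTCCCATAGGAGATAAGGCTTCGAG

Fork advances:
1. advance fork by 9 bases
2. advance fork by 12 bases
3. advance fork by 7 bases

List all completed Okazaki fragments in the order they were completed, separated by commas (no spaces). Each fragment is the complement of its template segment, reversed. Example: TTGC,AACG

Answer: TGCACG,TGGGAC,CTCCTA,CCTTAT

Derivation:
Step 1: advance 9 -> fork_pos = 0 + 9 = 9. Reached multiple(s) of 6: 6 -> fragment 1 completed (1 total).
Step 2: advance 12 -> fork_pos = 9 + 12 = 21. Reached multiple(s) of 6: 12, 18 -> fragments 2-3 completed (3 total).
Step 3: advance 7 -> fork_pos = 21 + 7 = 28. Reached multiple(s) of 6: 24 -> fragment 4 completed (4 total).
Final fork_pos = 28, so 4 fragment(s) are complete. Build each: template segment -> complement -> reverse.
Fragment 1: template[0:6] = CGTGCA -> complement GCACGT -> reversed TGCACG
Fragment 2: template[6:12] = GTCCCA -> complement CAGGGT -> reversed TGGGAC
Fragment 3: template[12:18] = TAGGAG -> complement ATCCTC -> reversed CTCCTA
Fragment 4: template[18:24] = ATAAGG -> complement TATTCC -> reversed CCTTAT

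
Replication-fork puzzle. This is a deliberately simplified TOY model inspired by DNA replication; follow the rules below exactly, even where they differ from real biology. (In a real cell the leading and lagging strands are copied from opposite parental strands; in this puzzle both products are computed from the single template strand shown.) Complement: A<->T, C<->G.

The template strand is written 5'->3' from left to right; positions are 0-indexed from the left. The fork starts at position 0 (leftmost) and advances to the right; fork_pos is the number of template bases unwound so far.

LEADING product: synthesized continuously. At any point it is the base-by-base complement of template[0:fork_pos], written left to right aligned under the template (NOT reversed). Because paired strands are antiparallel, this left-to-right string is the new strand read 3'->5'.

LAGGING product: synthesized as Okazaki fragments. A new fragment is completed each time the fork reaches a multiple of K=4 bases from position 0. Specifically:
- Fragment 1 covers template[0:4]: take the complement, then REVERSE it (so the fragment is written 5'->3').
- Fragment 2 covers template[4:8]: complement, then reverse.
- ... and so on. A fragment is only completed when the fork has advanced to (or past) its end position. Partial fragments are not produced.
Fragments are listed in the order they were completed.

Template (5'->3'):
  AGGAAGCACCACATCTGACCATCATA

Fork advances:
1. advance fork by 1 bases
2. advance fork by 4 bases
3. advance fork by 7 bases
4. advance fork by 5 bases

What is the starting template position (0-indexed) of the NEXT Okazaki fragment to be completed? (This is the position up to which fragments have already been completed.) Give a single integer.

Answer: 16

Derivation:
Step 1: advance 1 -> fork_pos = 0 + 1 = 1. Next multiple of 4 is 4 (not reached); still 0 fragment(s).
Step 2: advance 4 -> fork_pos = 1 + 4 = 5. Reached multiple(s) of 4: 4 -> fragment 1 completed (1 total).
Step 3: advance 7 -> fork_pos = 5 + 7 = 12. Reached multiple(s) of 4: 8, 12 -> fragments 2-3 completed (3 total).
Step 4: advance 5 -> fork_pos = 12 + 5 = 17. Reached multiple(s) of 4: 16 -> fragment 4 completed (4 total).
4 fragment(s) completed, covering template[0:16] (4 x 4 = 16). The next fragment, fragment 5, covers template[16:20], so it starts at position 16.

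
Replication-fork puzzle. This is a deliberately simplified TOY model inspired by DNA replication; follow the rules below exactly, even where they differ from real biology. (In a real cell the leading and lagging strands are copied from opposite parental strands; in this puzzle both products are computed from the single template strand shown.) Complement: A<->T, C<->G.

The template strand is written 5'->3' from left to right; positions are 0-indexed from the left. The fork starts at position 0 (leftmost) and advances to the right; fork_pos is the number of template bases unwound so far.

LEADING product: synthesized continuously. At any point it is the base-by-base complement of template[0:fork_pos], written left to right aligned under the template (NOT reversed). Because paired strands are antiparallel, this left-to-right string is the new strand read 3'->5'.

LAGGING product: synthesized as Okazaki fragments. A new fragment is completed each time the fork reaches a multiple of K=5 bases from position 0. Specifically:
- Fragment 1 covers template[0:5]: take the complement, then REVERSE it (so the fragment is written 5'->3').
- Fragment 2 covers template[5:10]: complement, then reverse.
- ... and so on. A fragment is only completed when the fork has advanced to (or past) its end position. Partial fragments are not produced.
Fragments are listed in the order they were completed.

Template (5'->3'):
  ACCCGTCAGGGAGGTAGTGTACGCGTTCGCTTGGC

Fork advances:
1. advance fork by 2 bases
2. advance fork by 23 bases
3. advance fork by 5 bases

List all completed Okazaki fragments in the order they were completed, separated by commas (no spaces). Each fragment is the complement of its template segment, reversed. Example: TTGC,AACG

Answer: CGGGT,CCTGA,ACCTC,ACACT,CGCGT,GCGAA

Derivation:
Step 1: advance 2 -> fork_pos = 0 + 2 = 2. Next multiple of 5 is 5 (not reached); still 0 fragment(s).
Step 2: advance 23 -> fork_pos = 2 + 23 = 25. Reached multiple(s) of 5: 5, 10, 15, 20, 25 -> fragments 1-5 completed (5 total).
Step 3: advance 5 -> fork_pos = 25 + 5 = 30. Reached multiple(s) of 5: 30 -> fragment 6 completed (6 total).
Final fork_pos = 30, so 6 fragment(s) are complete. Build each: template segment -> complement -> reverse.
Fragment 1: template[0:5] = ACCCG -> complement TGGGC -> reversed CGGGT
Fragment 2: template[5:10] = TCAGG -> complement AGTCC -> reversed CCTGA
Fragment 3: template[10:15] = GAGGT -> complement CTCCA -> reversed ACCTC
Fragment 4: template[15:20] = AGTGT -> complement TCACA -> reversed ACACT
Fragment 5: template[20:25] = ACGCG -> complement TGCGC -> reversed CGCGT
Fragment 6: template[25:30] = TTCGC -> complement AAGCG -> reversed GCGAA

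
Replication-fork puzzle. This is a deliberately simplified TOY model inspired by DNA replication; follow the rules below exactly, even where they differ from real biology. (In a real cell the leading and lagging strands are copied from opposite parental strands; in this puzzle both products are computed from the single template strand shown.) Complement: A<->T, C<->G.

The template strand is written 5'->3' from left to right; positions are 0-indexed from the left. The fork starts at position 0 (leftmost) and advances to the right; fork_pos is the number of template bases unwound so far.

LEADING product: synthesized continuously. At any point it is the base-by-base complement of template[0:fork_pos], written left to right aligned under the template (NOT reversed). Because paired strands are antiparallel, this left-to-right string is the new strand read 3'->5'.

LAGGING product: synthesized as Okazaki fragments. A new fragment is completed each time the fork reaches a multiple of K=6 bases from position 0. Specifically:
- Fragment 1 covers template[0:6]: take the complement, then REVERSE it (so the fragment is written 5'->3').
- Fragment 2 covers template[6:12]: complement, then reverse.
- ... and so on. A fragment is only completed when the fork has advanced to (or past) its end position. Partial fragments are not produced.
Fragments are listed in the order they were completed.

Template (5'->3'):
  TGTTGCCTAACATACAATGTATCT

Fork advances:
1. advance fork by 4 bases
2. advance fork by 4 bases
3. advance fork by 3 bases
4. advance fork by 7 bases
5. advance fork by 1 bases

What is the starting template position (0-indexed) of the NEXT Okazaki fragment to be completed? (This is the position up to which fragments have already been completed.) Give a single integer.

Answer: 18

Derivation:
Step 1: advance 4 -> fork_pos = 0 + 4 = 4. Next multiple of 6 is 6 (not reached); still 0 fragment(s).
Step 2: advance 4 -> fork_pos = 4 + 4 = 8. Reached multiple(s) of 6: 6 -> fragment 1 completed (1 total).
Step 3: advance 3 -> fork_pos = 8 + 3 = 11. Next multiple of 6 is 12 (not reached); still 1 fragment(s).
Step 4: advance 7 -> fork_pos = 11 + 7 = 18. Reached multiple(s) of 6: 12, 18 -> fragments 2-3 completed (3 total).
Step 5: advance 1 -> fork_pos = 18 + 1 = 19. Next multiple of 6 is 24 (not reached); still 3 fragment(s).
3 fragment(s) completed, covering template[0:18] (3 x 6 = 18). The next fragment, fragment 4, covers template[18:24], so it starts at position 18.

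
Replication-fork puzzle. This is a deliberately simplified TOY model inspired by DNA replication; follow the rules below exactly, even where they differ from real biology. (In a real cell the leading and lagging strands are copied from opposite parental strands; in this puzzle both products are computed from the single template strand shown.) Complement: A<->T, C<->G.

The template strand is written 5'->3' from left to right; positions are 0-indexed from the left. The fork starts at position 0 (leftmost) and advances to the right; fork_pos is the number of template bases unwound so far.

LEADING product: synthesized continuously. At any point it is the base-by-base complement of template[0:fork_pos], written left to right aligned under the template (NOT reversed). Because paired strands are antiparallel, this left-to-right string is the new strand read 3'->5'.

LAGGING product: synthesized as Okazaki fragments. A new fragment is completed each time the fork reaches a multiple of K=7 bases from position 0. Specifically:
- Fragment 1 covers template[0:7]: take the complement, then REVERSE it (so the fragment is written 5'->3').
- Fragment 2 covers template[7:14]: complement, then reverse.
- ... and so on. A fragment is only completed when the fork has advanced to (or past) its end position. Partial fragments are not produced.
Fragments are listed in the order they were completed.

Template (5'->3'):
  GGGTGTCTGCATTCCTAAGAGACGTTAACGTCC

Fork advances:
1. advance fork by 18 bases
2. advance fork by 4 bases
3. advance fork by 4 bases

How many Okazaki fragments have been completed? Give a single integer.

Step 1: advance 18 -> fork_pos = 0 + 18 = 18. Reached multiple(s) of 7: 7, 14 -> fragments 1-2 completed (2 total).
Step 2: advance 4 -> fork_pos = 18 + 4 = 22. Reached multiple(s) of 7: 21 -> fragment 3 completed (3 total).
Step 3: advance 4 -> fork_pos = 22 + 4 = 26. Next multiple of 7 is 28 (not reached); still 3 fragment(s).
Check: final fork_pos = 26; the multiples of 7 that are <= 26 are 7..21 -> 26 // 7 = 3 completed fragment(s).

Answer: 3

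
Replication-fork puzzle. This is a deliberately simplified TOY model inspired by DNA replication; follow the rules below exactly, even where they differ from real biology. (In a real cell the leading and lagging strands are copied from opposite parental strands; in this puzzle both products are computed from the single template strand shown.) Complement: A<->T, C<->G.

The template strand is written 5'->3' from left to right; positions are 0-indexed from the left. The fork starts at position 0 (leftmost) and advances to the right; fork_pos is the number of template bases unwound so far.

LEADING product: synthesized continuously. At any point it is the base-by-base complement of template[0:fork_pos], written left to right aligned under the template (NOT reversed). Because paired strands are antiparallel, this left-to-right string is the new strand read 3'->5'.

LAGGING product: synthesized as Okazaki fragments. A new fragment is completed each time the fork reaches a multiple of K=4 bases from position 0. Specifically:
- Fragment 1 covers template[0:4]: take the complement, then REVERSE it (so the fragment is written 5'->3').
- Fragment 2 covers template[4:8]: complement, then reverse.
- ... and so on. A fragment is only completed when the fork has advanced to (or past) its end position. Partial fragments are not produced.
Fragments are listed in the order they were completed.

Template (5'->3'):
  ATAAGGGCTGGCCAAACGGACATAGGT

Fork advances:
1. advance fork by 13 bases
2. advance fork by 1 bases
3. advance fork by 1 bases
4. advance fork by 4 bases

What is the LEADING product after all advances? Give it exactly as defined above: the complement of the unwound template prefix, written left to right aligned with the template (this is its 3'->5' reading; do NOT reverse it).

Answer: TATTCCCGACCGGTTTGCC

Derivation:
Step 1: advance 13 -> fork_pos = 0 + 13 = 13.
Step 2: advance 1 -> fork_pos = 13 + 1 = 14.
Step 3: advance 1 -> fork_pos = 14 + 1 = 15.
Step 4: advance 4 -> fork_pos = 15 + 4 = 19.
Unwound prefix: template[0:19] = ATAAGGGCTGGCCAAACGG
Complement it base by base (A<->T, C<->G), keeping left-to-right order:
  [0:5] ATAAG -> TATTC
  [5:10] GGCTG -> CCGAC
  [10:15] GCCAA -> CGGTT
  [15:19] ACGG -> TGCC
Concatenate: TATTCCCGACCGGTTTGCC (length 19; written aligned with the template, i.e. 3'->5').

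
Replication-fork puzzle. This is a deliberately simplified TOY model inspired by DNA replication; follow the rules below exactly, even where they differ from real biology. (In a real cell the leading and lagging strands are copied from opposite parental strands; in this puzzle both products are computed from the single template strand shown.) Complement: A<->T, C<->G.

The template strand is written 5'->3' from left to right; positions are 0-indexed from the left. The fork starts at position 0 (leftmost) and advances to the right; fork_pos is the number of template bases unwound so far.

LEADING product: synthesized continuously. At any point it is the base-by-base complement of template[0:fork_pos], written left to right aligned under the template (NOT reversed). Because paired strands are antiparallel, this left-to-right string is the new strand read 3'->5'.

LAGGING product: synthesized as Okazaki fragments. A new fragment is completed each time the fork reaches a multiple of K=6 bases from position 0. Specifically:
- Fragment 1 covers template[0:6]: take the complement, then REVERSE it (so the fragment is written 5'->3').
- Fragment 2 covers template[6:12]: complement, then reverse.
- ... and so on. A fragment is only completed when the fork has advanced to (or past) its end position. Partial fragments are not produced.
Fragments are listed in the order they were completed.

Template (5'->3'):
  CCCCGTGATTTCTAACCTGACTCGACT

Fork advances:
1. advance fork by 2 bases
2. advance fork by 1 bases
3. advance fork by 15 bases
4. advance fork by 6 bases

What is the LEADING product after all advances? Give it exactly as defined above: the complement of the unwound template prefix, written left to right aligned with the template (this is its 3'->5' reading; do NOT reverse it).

Answer: GGGGCACTAAAGATTGGACTGAGC

Derivation:
Step 1: advance 2 -> fork_pos = 0 + 2 = 2.
Step 2: advance 1 -> fork_pos = 2 + 1 = 3.
Step 3: advance 15 -> fork_pos = 3 + 15 = 18.
Step 4: advance 6 -> fork_pos = 18 + 6 = 24.
Unwound prefix: template[0:24] = CCCCGTGATTTCTAACCTGACTCG
Complement it base by base (A<->T, C<->G), keeping left-to-right order:
  [0:5] CCCCG -> GGGGC
  [5:10] TGATT -> ACTAA
  [10:15] TCTAA -> AGATT
  [15:20] CCTGA -> GGACT
  [20:24] CTCG -> GAGC
Concatenate: GGGGCACTAAAGATTGGACTGAGC (length 24; written aligned with the template, i.e. 3'->5').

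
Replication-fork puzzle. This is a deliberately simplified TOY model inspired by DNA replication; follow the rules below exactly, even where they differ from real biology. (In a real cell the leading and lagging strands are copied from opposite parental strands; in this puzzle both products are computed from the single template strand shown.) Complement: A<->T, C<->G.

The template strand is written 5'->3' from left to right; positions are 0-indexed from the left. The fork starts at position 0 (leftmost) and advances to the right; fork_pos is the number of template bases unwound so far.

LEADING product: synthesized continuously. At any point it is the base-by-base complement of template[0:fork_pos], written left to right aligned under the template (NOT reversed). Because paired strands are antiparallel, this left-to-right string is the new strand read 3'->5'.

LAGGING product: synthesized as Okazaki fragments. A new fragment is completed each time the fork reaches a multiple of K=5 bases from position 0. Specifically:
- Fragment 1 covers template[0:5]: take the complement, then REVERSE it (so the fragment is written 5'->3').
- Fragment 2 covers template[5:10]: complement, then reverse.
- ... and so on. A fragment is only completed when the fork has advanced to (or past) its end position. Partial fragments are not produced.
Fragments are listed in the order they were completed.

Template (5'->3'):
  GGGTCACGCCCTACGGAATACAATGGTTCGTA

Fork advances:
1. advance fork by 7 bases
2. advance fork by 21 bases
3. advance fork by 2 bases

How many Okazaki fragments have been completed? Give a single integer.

Answer: 6

Derivation:
Step 1: advance 7 -> fork_pos = 0 + 7 = 7. Reached multiple(s) of 5: 5 -> fragment 1 completed (1 total).
Step 2: advance 21 -> fork_pos = 7 + 21 = 28. Reached multiple(s) of 5: 10, 15, 20, 25 -> fragments 2-5 completed (5 total).
Step 3: advance 2 -> fork_pos = 28 + 2 = 30. Reached multiple(s) of 5: 30 -> fragment 6 completed (6 total).
Check: final fork_pos = 30; the multiples of 5 that are <= 30 are 5..30 -> 30 // 5 = 6 completed fragment(s).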